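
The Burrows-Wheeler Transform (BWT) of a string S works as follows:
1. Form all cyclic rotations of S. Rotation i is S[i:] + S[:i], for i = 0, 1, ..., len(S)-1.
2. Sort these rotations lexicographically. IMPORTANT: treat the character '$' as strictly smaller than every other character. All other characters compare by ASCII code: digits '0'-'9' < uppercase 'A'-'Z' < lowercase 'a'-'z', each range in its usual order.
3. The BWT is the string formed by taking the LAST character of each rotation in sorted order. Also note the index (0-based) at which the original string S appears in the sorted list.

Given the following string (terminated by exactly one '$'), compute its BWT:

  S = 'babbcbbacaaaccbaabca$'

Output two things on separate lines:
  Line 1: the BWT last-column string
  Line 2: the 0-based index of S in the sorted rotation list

Answer: accbababac$bcaabbacba
10

Derivation:
All 21 rotations (rotation i = S[i:]+S[:i]):
  rot[0] = babbcbbacaaaccbaabca$
  rot[1] = abbcbbacaaaccbaabca$b
  rot[2] = bbcbbacaaaccbaabca$ba
  rot[3] = bcbbacaaaccbaabca$bab
  rot[4] = cbbacaaaccbaabca$babb
  rot[5] = bbacaaaccbaabca$babbc
  rot[6] = bacaaaccbaabca$babbcb
  rot[7] = acaaaccbaabca$babbcbb
  rot[8] = caaaccbaabca$babbcbba
  rot[9] = aaaccbaabca$babbcbbac
  rot[10] = aaccbaabca$babbcbbaca
  rot[11] = accbaabca$babbcbbacaa
  rot[12] = ccbaabca$babbcbbacaaa
  rot[13] = cbaabca$babbcbbacaaac
  rot[14] = baabca$babbcbbacaaacc
  rot[15] = aabca$babbcbbacaaaccb
  rot[16] = abca$babbcbbacaaaccba
  rot[17] = bca$babbcbbacaaaccbaa
  rot[18] = ca$babbcbbacaaaccbaab
  rot[19] = a$babbcbbacaaaccbaabc
  rot[20] = $babbcbbacaaaccbaabca
Sorted (with $ < everything):
  sorted[0] = $babbcbbacaaaccbaabca  (last char: 'a')
  sorted[1] = a$babbcbbacaaaccbaabc  (last char: 'c')
  sorted[2] = aaaccbaabca$babbcbbac  (last char: 'c')
  sorted[3] = aabca$babbcbbacaaaccb  (last char: 'b')
  sorted[4] = aaccbaabca$babbcbbaca  (last char: 'a')
  sorted[5] = abbcbbacaaaccbaabca$b  (last char: 'b')
  sorted[6] = abca$babbcbbacaaaccba  (last char: 'a')
  sorted[7] = acaaaccbaabca$babbcbb  (last char: 'b')
  sorted[8] = accbaabca$babbcbbacaa  (last char: 'a')
  sorted[9] = baabca$babbcbbacaaacc  (last char: 'c')
  sorted[10] = babbcbbacaaaccbaabca$  (last char: '$')
  sorted[11] = bacaaaccbaabca$babbcb  (last char: 'b')
  sorted[12] = bbacaaaccbaabca$babbc  (last char: 'c')
  sorted[13] = bbcbbacaaaccbaabca$ba  (last char: 'a')
  sorted[14] = bca$babbcbbacaaaccbaa  (last char: 'a')
  sorted[15] = bcbbacaaaccbaabca$bab  (last char: 'b')
  sorted[16] = ca$babbcbbacaaaccbaab  (last char: 'b')
  sorted[17] = caaaccbaabca$babbcbba  (last char: 'a')
  sorted[18] = cbaabca$babbcbbacaaac  (last char: 'c')
  sorted[19] = cbbacaaaccbaabca$babb  (last char: 'b')
  sorted[20] = ccbaabca$babbcbbacaaa  (last char: 'a')
Last column: accbababac$bcaabbacba
Original string S is at sorted index 10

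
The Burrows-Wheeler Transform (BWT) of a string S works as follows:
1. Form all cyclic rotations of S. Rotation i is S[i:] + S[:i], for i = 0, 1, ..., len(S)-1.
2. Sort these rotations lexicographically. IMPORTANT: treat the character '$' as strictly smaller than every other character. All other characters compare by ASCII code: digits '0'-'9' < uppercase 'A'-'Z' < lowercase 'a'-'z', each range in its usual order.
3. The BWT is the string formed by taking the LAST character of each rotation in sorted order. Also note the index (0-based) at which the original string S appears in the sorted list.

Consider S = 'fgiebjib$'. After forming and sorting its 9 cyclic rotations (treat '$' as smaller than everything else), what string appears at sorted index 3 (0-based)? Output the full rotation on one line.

Answer: ebjib$fgi

Derivation:
All 9 rotations (rotation i = S[i:]+S[:i]):
  rot[0] = fgiebjib$
  rot[1] = giebjib$f
  rot[2] = iebjib$fg
  rot[3] = ebjib$fgi
  rot[4] = bjib$fgie
  rot[5] = jib$fgieb
  rot[6] = ib$fgiebj
  rot[7] = b$fgiebji
  rot[8] = $fgiebjib
Sorted (with $ < everything):
  sorted[0] = $fgiebjib
  sorted[1] = b$fgiebji
  sorted[2] = bjib$fgie
  sorted[3] = ebjib$fgi
  sorted[4] = fgiebjib$
  sorted[5] = giebjib$f
  sorted[6] = ib$fgiebj
  sorted[7] = iebjib$fg
  sorted[8] = jib$fgieb
sorted[3] = ebjib$fgi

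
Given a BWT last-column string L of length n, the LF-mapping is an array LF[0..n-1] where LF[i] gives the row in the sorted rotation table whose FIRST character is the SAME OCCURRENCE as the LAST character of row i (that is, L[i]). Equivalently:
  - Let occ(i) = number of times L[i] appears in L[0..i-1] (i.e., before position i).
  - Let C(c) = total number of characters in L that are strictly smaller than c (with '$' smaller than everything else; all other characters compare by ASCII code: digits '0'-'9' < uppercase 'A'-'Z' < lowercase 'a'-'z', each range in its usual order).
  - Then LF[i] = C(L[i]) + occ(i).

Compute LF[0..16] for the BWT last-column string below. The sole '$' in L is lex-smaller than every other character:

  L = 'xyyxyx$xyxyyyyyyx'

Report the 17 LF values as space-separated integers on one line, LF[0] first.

Char counts: '$':1, 'x':6, 'y':10
C (first-col start): C('$')=0, C('x')=1, C('y')=7
L[0]='x': occ=0, LF[0]=C('x')+0=1+0=1
L[1]='y': occ=0, LF[1]=C('y')+0=7+0=7
L[2]='y': occ=1, LF[2]=C('y')+1=7+1=8
L[3]='x': occ=1, LF[3]=C('x')+1=1+1=2
L[4]='y': occ=2, LF[4]=C('y')+2=7+2=9
L[5]='x': occ=2, LF[5]=C('x')+2=1+2=3
L[6]='$': occ=0, LF[6]=C('$')+0=0+0=0
L[7]='x': occ=3, LF[7]=C('x')+3=1+3=4
L[8]='y': occ=3, LF[8]=C('y')+3=7+3=10
L[9]='x': occ=4, LF[9]=C('x')+4=1+4=5
L[10]='y': occ=4, LF[10]=C('y')+4=7+4=11
L[11]='y': occ=5, LF[11]=C('y')+5=7+5=12
L[12]='y': occ=6, LF[12]=C('y')+6=7+6=13
L[13]='y': occ=7, LF[13]=C('y')+7=7+7=14
L[14]='y': occ=8, LF[14]=C('y')+8=7+8=15
L[15]='y': occ=9, LF[15]=C('y')+9=7+9=16
L[16]='x': occ=5, LF[16]=C('x')+5=1+5=6

Answer: 1 7 8 2 9 3 0 4 10 5 11 12 13 14 15 16 6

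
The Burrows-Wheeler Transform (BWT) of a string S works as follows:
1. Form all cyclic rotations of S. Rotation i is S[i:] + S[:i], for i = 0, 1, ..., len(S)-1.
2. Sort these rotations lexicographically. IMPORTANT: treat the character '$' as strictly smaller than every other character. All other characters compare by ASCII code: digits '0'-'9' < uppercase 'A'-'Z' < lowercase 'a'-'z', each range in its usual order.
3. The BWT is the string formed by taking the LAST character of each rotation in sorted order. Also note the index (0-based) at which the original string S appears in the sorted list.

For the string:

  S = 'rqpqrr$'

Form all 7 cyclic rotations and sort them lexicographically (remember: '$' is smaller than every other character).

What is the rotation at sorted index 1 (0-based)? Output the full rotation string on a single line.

All 7 rotations (rotation i = S[i:]+S[:i]):
  rot[0] = rqpqrr$
  rot[1] = qpqrr$r
  rot[2] = pqrr$rq
  rot[3] = qrr$rqp
  rot[4] = rr$rqpq
  rot[5] = r$rqpqr
  rot[6] = $rqpqrr
Sorted (with $ < everything):
  sorted[0] = $rqpqrr
  sorted[1] = pqrr$rq
  sorted[2] = qpqrr$r
  sorted[3] = qrr$rqp
  sorted[4] = r$rqpqr
  sorted[5] = rqpqrr$
  sorted[6] = rr$rqpq
sorted[1] = pqrr$rq

Answer: pqrr$rq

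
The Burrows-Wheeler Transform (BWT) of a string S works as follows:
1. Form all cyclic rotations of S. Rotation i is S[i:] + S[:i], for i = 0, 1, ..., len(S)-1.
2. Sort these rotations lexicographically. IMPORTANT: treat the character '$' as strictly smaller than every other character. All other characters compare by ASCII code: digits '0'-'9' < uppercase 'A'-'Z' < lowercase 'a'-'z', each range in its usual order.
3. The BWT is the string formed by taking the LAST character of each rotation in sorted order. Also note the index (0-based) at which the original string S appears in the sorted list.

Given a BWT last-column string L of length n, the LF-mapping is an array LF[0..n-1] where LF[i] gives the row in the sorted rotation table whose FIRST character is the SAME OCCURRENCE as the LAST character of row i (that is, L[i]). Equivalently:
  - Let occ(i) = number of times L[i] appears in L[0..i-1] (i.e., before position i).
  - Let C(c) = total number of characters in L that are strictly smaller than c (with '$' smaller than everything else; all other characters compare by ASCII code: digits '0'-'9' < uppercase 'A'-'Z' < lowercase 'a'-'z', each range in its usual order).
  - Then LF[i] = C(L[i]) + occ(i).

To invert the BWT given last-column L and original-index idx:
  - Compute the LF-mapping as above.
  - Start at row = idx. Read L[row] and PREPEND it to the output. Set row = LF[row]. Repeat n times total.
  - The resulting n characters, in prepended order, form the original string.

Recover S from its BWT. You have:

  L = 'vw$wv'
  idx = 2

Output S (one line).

Answer: vwwv$

Derivation:
LF mapping: 1 3 0 4 2
Walk LF starting at row 2, prepending L[row]:
  step 1: row=2, L[2]='$', prepend. Next row=LF[2]=0
  step 2: row=0, L[0]='v', prepend. Next row=LF[0]=1
  step 3: row=1, L[1]='w', prepend. Next row=LF[1]=3
  step 4: row=3, L[3]='w', prepend. Next row=LF[3]=4
  step 5: row=4, L[4]='v', prepend. Next row=LF[4]=2
Reversed output: vwwv$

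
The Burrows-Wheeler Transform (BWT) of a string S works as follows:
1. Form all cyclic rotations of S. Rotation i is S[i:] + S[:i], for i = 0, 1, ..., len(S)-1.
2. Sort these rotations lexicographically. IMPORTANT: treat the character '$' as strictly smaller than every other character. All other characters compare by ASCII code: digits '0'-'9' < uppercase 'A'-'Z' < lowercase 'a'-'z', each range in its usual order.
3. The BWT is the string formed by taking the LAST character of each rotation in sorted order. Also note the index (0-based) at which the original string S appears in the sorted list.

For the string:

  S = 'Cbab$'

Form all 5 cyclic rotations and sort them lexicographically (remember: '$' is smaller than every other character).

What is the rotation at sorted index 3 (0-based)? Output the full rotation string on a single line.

Answer: b$Cba

Derivation:
All 5 rotations (rotation i = S[i:]+S[:i]):
  rot[0] = Cbab$
  rot[1] = bab$C
  rot[2] = ab$Cb
  rot[3] = b$Cba
  rot[4] = $Cbab
Sorted (with $ < everything):
  sorted[0] = $Cbab
  sorted[1] = Cbab$
  sorted[2] = ab$Cb
  sorted[3] = b$Cba
  sorted[4] = bab$C
sorted[3] = b$Cba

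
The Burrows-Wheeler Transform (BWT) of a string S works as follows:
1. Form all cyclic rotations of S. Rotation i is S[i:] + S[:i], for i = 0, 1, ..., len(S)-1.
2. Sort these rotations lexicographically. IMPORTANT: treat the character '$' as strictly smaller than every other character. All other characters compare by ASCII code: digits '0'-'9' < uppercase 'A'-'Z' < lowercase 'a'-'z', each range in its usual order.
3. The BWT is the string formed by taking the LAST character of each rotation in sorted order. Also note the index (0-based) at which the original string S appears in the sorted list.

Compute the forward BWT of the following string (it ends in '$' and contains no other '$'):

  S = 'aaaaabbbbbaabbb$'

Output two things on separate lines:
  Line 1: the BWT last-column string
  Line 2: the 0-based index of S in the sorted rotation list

All 16 rotations (rotation i = S[i:]+S[:i]):
  rot[0] = aaaaabbbbbaabbb$
  rot[1] = aaaabbbbbaabbb$a
  rot[2] = aaabbbbbaabbb$aa
  rot[3] = aabbbbbaabbb$aaa
  rot[4] = abbbbbaabbb$aaaa
  rot[5] = bbbbbaabbb$aaaaa
  rot[6] = bbbbaabbb$aaaaab
  rot[7] = bbbaabbb$aaaaabb
  rot[8] = bbaabbb$aaaaabbb
  rot[9] = baabbb$aaaaabbbb
  rot[10] = aabbb$aaaaabbbbb
  rot[11] = abbb$aaaaabbbbba
  rot[12] = bbb$aaaaabbbbbaa
  rot[13] = bb$aaaaabbbbbaab
  rot[14] = b$aaaaabbbbbaabb
  rot[15] = $aaaaabbbbbaabbb
Sorted (with $ < everything):
  sorted[0] = $aaaaabbbbbaabbb  (last char: 'b')
  sorted[1] = aaaaabbbbbaabbb$  (last char: '$')
  sorted[2] = aaaabbbbbaabbb$a  (last char: 'a')
  sorted[3] = aaabbbbbaabbb$aa  (last char: 'a')
  sorted[4] = aabbb$aaaaabbbbb  (last char: 'b')
  sorted[5] = aabbbbbaabbb$aaa  (last char: 'a')
  sorted[6] = abbb$aaaaabbbbba  (last char: 'a')
  sorted[7] = abbbbbaabbb$aaaa  (last char: 'a')
  sorted[8] = b$aaaaabbbbbaabb  (last char: 'b')
  sorted[9] = baabbb$aaaaabbbb  (last char: 'b')
  sorted[10] = bb$aaaaabbbbbaab  (last char: 'b')
  sorted[11] = bbaabbb$aaaaabbb  (last char: 'b')
  sorted[12] = bbb$aaaaabbbbbaa  (last char: 'a')
  sorted[13] = bbbaabbb$aaaaabb  (last char: 'b')
  sorted[14] = bbbbaabbb$aaaaab  (last char: 'b')
  sorted[15] = bbbbbaabbb$aaaaa  (last char: 'a')
Last column: b$aabaaabbbbabba
Original string S is at sorted index 1

Answer: b$aabaaabbbbabba
1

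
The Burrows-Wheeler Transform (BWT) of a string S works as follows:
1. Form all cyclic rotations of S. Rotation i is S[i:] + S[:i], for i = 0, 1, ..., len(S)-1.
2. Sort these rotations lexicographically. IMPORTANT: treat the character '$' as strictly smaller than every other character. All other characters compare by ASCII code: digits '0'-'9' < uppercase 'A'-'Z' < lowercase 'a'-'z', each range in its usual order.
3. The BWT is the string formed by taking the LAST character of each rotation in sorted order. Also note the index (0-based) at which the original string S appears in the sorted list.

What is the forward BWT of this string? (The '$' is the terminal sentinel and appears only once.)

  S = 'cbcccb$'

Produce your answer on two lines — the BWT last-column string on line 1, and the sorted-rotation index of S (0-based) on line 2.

All 7 rotations (rotation i = S[i:]+S[:i]):
  rot[0] = cbcccb$
  rot[1] = bcccb$c
  rot[2] = cccb$cb
  rot[3] = ccb$cbc
  rot[4] = cb$cbcc
  rot[5] = b$cbccc
  rot[6] = $cbcccb
Sorted (with $ < everything):
  sorted[0] = $cbcccb  (last char: 'b')
  sorted[1] = b$cbccc  (last char: 'c')
  sorted[2] = bcccb$c  (last char: 'c')
  sorted[3] = cb$cbcc  (last char: 'c')
  sorted[4] = cbcccb$  (last char: '$')
  sorted[5] = ccb$cbc  (last char: 'c')
  sorted[6] = cccb$cb  (last char: 'b')
Last column: bccc$cb
Original string S is at sorted index 4

Answer: bccc$cb
4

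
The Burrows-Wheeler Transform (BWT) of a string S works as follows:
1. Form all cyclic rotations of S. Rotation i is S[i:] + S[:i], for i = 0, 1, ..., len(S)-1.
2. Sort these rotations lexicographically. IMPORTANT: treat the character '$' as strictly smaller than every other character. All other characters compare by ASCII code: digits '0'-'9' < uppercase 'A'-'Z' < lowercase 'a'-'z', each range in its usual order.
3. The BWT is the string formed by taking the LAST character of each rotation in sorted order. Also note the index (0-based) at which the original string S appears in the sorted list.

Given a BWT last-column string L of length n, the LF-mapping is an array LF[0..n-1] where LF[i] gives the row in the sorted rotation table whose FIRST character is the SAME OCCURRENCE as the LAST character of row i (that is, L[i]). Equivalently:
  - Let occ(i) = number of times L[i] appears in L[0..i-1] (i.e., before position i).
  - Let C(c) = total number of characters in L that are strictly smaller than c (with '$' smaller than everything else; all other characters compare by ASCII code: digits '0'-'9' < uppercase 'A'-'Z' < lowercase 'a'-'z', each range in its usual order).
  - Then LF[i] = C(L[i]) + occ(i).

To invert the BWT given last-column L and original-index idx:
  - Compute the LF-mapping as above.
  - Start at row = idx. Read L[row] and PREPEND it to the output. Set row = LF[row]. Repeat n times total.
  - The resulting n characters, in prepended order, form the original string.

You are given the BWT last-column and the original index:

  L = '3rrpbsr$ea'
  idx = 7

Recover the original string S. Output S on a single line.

LF mapping: 1 6 7 5 3 9 8 0 4 2
Walk LF starting at row 7, prepending L[row]:
  step 1: row=7, L[7]='$', prepend. Next row=LF[7]=0
  step 2: row=0, L[0]='3', prepend. Next row=LF[0]=1
  step 3: row=1, L[1]='r', prepend. Next row=LF[1]=6
  step 4: row=6, L[6]='r', prepend. Next row=LF[6]=8
  step 5: row=8, L[8]='e', prepend. Next row=LF[8]=4
  step 6: row=4, L[4]='b', prepend. Next row=LF[4]=3
  step 7: row=3, L[3]='p', prepend. Next row=LF[3]=5
  step 8: row=5, L[5]='s', prepend. Next row=LF[5]=9
  step 9: row=9, L[9]='a', prepend. Next row=LF[9]=2
  step 10: row=2, L[2]='r', prepend. Next row=LF[2]=7
Reversed output: raspberr3$

Answer: raspberr3$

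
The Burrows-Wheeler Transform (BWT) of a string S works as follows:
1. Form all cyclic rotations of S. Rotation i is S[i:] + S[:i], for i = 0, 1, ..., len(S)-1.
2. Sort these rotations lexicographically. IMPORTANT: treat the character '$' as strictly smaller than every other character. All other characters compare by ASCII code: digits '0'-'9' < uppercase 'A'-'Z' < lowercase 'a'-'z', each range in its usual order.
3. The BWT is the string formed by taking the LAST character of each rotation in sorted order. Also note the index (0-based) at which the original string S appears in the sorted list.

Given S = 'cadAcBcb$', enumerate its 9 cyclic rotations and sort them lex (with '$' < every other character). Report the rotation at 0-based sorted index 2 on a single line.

All 9 rotations (rotation i = S[i:]+S[:i]):
  rot[0] = cadAcBcb$
  rot[1] = adAcBcb$c
  rot[2] = dAcBcb$ca
  rot[3] = AcBcb$cad
  rot[4] = cBcb$cadA
  rot[5] = Bcb$cadAc
  rot[6] = cb$cadAcB
  rot[7] = b$cadAcBc
  rot[8] = $cadAcBcb
Sorted (with $ < everything):
  sorted[0] = $cadAcBcb
  sorted[1] = AcBcb$cad
  sorted[2] = Bcb$cadAc
  sorted[3] = adAcBcb$c
  sorted[4] = b$cadAcBc
  sorted[5] = cBcb$cadA
  sorted[6] = cadAcBcb$
  sorted[7] = cb$cadAcB
  sorted[8] = dAcBcb$ca
sorted[2] = Bcb$cadAc

Answer: Bcb$cadAc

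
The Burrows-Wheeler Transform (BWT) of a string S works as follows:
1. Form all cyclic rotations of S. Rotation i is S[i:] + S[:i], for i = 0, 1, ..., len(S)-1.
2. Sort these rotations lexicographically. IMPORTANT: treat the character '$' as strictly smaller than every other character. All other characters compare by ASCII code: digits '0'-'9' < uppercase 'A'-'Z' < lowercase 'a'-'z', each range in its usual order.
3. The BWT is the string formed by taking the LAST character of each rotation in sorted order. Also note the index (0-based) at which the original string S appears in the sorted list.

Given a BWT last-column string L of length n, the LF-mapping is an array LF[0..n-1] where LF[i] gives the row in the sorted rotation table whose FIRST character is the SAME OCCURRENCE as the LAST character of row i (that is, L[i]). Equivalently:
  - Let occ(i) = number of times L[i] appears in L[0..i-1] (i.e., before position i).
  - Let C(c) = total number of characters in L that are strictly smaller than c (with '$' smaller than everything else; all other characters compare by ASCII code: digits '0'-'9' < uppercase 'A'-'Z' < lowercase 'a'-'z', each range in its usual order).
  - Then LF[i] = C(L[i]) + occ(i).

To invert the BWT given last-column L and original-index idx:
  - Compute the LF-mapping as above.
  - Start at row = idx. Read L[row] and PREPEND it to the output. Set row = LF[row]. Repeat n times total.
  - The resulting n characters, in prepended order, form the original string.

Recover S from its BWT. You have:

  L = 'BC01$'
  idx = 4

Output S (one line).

Answer: C01B$

Derivation:
LF mapping: 3 4 1 2 0
Walk LF starting at row 4, prepending L[row]:
  step 1: row=4, L[4]='$', prepend. Next row=LF[4]=0
  step 2: row=0, L[0]='B', prepend. Next row=LF[0]=3
  step 3: row=3, L[3]='1', prepend. Next row=LF[3]=2
  step 4: row=2, L[2]='0', prepend. Next row=LF[2]=1
  step 5: row=1, L[1]='C', prepend. Next row=LF[1]=4
Reversed output: C01B$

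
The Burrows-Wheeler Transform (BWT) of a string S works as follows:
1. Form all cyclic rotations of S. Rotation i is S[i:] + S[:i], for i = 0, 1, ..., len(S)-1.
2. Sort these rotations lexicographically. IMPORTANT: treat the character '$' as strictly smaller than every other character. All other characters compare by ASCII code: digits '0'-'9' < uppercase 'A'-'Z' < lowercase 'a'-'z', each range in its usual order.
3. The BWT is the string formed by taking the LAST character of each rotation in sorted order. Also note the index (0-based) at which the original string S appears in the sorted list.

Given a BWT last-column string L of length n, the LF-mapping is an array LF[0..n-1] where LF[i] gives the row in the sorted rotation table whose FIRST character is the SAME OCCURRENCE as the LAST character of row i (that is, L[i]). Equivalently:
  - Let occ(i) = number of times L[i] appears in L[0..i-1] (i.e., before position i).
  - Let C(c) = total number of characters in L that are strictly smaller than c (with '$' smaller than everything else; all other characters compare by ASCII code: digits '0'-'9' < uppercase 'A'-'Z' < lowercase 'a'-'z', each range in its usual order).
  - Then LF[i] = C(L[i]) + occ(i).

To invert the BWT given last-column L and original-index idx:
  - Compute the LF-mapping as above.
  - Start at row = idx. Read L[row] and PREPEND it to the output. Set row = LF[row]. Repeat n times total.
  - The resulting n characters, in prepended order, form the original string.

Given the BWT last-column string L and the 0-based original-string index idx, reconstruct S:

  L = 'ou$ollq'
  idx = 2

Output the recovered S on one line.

LF mapping: 3 6 0 4 1 2 5
Walk LF starting at row 2, prepending L[row]:
  step 1: row=2, L[2]='$', prepend. Next row=LF[2]=0
  step 2: row=0, L[0]='o', prepend. Next row=LF[0]=3
  step 3: row=3, L[3]='o', prepend. Next row=LF[3]=4
  step 4: row=4, L[4]='l', prepend. Next row=LF[4]=1
  step 5: row=1, L[1]='u', prepend. Next row=LF[1]=6
  step 6: row=6, L[6]='q', prepend. Next row=LF[6]=5
  step 7: row=5, L[5]='l', prepend. Next row=LF[5]=2
Reversed output: lquloo$

Answer: lquloo$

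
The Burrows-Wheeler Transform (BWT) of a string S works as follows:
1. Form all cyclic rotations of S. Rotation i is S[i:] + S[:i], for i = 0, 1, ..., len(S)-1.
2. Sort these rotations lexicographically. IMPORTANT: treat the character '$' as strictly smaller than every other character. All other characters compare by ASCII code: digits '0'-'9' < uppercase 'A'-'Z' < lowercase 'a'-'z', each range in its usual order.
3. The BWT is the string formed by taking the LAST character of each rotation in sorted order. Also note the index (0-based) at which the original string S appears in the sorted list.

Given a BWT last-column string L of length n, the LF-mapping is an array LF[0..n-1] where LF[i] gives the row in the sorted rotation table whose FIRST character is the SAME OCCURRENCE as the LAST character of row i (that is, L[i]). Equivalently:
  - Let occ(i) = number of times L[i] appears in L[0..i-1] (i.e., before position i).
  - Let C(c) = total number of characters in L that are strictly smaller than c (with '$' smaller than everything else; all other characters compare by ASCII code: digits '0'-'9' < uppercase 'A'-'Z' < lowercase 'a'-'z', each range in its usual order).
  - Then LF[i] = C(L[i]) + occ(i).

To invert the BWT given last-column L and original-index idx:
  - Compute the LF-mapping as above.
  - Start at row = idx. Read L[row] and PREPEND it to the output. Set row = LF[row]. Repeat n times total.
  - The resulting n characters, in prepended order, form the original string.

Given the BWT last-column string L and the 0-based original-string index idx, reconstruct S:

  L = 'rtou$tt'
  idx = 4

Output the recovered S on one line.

Answer: ttutor$

Derivation:
LF mapping: 2 3 1 6 0 4 5
Walk LF starting at row 4, prepending L[row]:
  step 1: row=4, L[4]='$', prepend. Next row=LF[4]=0
  step 2: row=0, L[0]='r', prepend. Next row=LF[0]=2
  step 3: row=2, L[2]='o', prepend. Next row=LF[2]=1
  step 4: row=1, L[1]='t', prepend. Next row=LF[1]=3
  step 5: row=3, L[3]='u', prepend. Next row=LF[3]=6
  step 6: row=6, L[6]='t', prepend. Next row=LF[6]=5
  step 7: row=5, L[5]='t', prepend. Next row=LF[5]=4
Reversed output: ttutor$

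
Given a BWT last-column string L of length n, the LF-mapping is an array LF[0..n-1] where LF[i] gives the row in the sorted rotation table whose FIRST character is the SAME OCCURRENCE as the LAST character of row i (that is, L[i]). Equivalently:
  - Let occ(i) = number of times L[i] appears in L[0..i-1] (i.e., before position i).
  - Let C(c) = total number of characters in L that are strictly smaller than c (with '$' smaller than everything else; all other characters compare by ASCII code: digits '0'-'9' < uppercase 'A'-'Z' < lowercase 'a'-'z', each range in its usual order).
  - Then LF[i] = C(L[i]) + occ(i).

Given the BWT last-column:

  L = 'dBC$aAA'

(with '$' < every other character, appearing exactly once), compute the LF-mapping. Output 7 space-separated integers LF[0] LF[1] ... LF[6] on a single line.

Char counts: '$':1, 'A':2, 'B':1, 'C':1, 'a':1, 'd':1
C (first-col start): C('$')=0, C('A')=1, C('B')=3, C('C')=4, C('a')=5, C('d')=6
L[0]='d': occ=0, LF[0]=C('d')+0=6+0=6
L[1]='B': occ=0, LF[1]=C('B')+0=3+0=3
L[2]='C': occ=0, LF[2]=C('C')+0=4+0=4
L[3]='$': occ=0, LF[3]=C('$')+0=0+0=0
L[4]='a': occ=0, LF[4]=C('a')+0=5+0=5
L[5]='A': occ=0, LF[5]=C('A')+0=1+0=1
L[6]='A': occ=1, LF[6]=C('A')+1=1+1=2

Answer: 6 3 4 0 5 1 2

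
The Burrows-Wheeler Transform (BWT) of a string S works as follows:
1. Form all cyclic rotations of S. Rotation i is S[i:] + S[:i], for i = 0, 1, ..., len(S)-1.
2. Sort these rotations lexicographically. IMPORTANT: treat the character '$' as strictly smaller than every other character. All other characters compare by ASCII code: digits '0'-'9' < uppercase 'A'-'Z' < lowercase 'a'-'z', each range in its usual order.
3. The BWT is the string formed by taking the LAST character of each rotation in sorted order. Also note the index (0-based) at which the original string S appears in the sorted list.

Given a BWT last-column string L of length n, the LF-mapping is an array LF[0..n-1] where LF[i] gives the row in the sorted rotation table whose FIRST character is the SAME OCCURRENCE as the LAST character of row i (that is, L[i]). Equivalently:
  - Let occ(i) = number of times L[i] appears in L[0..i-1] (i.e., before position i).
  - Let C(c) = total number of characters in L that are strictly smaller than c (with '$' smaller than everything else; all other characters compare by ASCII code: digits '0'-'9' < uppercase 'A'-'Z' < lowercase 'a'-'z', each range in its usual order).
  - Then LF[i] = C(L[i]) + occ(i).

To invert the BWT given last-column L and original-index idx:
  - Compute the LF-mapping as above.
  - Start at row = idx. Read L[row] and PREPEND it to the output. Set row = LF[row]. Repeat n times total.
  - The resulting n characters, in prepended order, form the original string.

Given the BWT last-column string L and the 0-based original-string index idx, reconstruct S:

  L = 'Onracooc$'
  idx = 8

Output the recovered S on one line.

Answer: raccoonO$

Derivation:
LF mapping: 1 5 8 2 3 6 7 4 0
Walk LF starting at row 8, prepending L[row]:
  step 1: row=8, L[8]='$', prepend. Next row=LF[8]=0
  step 2: row=0, L[0]='O', prepend. Next row=LF[0]=1
  step 3: row=1, L[1]='n', prepend. Next row=LF[1]=5
  step 4: row=5, L[5]='o', prepend. Next row=LF[5]=6
  step 5: row=6, L[6]='o', prepend. Next row=LF[6]=7
  step 6: row=7, L[7]='c', prepend. Next row=LF[7]=4
  step 7: row=4, L[4]='c', prepend. Next row=LF[4]=3
  step 8: row=3, L[3]='a', prepend. Next row=LF[3]=2
  step 9: row=2, L[2]='r', prepend. Next row=LF[2]=8
Reversed output: raccoonO$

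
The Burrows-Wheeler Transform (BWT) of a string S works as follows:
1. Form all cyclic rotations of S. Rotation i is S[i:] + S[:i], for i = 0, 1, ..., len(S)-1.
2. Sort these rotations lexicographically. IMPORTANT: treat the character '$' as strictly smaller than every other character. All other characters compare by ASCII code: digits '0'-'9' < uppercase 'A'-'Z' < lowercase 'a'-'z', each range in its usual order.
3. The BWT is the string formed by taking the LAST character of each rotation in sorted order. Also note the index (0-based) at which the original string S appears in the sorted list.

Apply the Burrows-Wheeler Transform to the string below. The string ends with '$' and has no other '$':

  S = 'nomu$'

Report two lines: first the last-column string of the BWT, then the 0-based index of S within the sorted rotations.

All 5 rotations (rotation i = S[i:]+S[:i]):
  rot[0] = nomu$
  rot[1] = omu$n
  rot[2] = mu$no
  rot[3] = u$nom
  rot[4] = $nomu
Sorted (with $ < everything):
  sorted[0] = $nomu  (last char: 'u')
  sorted[1] = mu$no  (last char: 'o')
  sorted[2] = nomu$  (last char: '$')
  sorted[3] = omu$n  (last char: 'n')
  sorted[4] = u$nom  (last char: 'm')
Last column: uo$nm
Original string S is at sorted index 2

Answer: uo$nm
2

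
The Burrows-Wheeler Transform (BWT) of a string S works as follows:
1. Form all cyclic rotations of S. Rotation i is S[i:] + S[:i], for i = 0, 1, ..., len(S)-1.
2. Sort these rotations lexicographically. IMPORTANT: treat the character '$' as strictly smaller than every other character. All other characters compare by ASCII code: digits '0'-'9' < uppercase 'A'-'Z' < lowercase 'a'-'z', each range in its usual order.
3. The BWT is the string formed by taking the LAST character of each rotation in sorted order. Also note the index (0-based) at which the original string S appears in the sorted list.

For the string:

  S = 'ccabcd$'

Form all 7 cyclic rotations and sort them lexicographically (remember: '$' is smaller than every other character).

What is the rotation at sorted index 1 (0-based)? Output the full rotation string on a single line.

All 7 rotations (rotation i = S[i:]+S[:i]):
  rot[0] = ccabcd$
  rot[1] = cabcd$c
  rot[2] = abcd$cc
  rot[3] = bcd$cca
  rot[4] = cd$ccab
  rot[5] = d$ccabc
  rot[6] = $ccabcd
Sorted (with $ < everything):
  sorted[0] = $ccabcd
  sorted[1] = abcd$cc
  sorted[2] = bcd$cca
  sorted[3] = cabcd$c
  sorted[4] = ccabcd$
  sorted[5] = cd$ccab
  sorted[6] = d$ccabc
sorted[1] = abcd$cc

Answer: abcd$cc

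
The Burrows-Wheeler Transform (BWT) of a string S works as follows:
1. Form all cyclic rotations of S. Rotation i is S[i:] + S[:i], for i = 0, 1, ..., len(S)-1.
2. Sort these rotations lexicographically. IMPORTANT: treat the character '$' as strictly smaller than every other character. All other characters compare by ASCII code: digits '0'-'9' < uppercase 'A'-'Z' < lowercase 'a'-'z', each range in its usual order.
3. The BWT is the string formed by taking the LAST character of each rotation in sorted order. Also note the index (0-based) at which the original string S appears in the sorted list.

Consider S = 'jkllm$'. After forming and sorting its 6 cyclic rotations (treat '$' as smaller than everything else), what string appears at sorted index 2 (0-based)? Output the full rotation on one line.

All 6 rotations (rotation i = S[i:]+S[:i]):
  rot[0] = jkllm$
  rot[1] = kllm$j
  rot[2] = llm$jk
  rot[3] = lm$jkl
  rot[4] = m$jkll
  rot[5] = $jkllm
Sorted (with $ < everything):
  sorted[0] = $jkllm
  sorted[1] = jkllm$
  sorted[2] = kllm$j
  sorted[3] = llm$jk
  sorted[4] = lm$jkl
  sorted[5] = m$jkll
sorted[2] = kllm$j

Answer: kllm$j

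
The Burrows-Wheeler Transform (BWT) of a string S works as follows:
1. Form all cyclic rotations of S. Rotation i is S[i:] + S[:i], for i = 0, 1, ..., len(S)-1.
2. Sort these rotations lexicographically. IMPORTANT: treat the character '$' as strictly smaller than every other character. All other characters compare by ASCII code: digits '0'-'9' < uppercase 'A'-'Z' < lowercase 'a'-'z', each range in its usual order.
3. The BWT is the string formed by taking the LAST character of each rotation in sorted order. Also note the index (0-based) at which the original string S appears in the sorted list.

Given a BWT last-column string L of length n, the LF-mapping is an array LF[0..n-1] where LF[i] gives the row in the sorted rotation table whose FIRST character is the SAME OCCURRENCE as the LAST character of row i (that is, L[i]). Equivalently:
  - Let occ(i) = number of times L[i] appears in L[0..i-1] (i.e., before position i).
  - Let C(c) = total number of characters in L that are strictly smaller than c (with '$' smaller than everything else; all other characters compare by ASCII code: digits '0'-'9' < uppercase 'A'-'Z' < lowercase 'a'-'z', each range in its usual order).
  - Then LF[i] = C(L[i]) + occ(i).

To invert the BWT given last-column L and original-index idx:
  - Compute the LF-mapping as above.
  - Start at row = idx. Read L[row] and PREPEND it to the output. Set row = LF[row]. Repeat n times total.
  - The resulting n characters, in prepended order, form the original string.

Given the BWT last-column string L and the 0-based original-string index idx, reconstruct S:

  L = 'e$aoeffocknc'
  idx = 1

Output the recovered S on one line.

Answer: acknocoffee$

Derivation:
LF mapping: 4 0 1 10 5 6 7 11 2 8 9 3
Walk LF starting at row 1, prepending L[row]:
  step 1: row=1, L[1]='$', prepend. Next row=LF[1]=0
  step 2: row=0, L[0]='e', prepend. Next row=LF[0]=4
  step 3: row=4, L[4]='e', prepend. Next row=LF[4]=5
  step 4: row=5, L[5]='f', prepend. Next row=LF[5]=6
  step 5: row=6, L[6]='f', prepend. Next row=LF[6]=7
  step 6: row=7, L[7]='o', prepend. Next row=LF[7]=11
  step 7: row=11, L[11]='c', prepend. Next row=LF[11]=3
  step 8: row=3, L[3]='o', prepend. Next row=LF[3]=10
  step 9: row=10, L[10]='n', prepend. Next row=LF[10]=9
  step 10: row=9, L[9]='k', prepend. Next row=LF[9]=8
  step 11: row=8, L[8]='c', prepend. Next row=LF[8]=2
  step 12: row=2, L[2]='a', prepend. Next row=LF[2]=1
Reversed output: acknocoffee$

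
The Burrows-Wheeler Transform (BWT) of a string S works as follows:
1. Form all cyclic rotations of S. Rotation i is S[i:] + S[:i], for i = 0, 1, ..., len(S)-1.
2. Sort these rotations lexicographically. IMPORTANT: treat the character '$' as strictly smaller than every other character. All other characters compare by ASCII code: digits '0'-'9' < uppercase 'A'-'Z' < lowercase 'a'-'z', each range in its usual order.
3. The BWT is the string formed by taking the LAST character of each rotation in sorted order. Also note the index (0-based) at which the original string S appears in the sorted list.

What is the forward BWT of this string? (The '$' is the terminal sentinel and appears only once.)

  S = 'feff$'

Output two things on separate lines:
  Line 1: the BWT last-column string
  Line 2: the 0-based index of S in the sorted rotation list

Answer: fff$e
3

Derivation:
All 5 rotations (rotation i = S[i:]+S[:i]):
  rot[0] = feff$
  rot[1] = eff$f
  rot[2] = ff$fe
  rot[3] = f$fef
  rot[4] = $feff
Sorted (with $ < everything):
  sorted[0] = $feff  (last char: 'f')
  sorted[1] = eff$f  (last char: 'f')
  sorted[2] = f$fef  (last char: 'f')
  sorted[3] = feff$  (last char: '$')
  sorted[4] = ff$fe  (last char: 'e')
Last column: fff$e
Original string S is at sorted index 3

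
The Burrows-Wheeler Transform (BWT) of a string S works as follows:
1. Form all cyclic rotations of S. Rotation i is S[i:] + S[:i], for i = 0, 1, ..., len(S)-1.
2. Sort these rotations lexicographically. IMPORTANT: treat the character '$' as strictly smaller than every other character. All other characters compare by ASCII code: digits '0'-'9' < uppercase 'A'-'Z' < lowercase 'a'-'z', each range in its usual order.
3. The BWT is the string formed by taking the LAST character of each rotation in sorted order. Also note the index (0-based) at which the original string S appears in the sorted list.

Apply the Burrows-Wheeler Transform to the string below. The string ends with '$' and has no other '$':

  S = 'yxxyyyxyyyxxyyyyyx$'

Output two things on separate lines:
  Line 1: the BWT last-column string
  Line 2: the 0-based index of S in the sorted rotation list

Answer: xyyyyxxy$yyyyyyxxyx
8

Derivation:
All 19 rotations (rotation i = S[i:]+S[:i]):
  rot[0] = yxxyyyxyyyxxyyyyyx$
  rot[1] = xxyyyxyyyxxyyyyyx$y
  rot[2] = xyyyxyyyxxyyyyyx$yx
  rot[3] = yyyxyyyxxyyyyyx$yxx
  rot[4] = yyxyyyxxyyyyyx$yxxy
  rot[5] = yxyyyxxyyyyyx$yxxyy
  rot[6] = xyyyxxyyyyyx$yxxyyy
  rot[7] = yyyxxyyyyyx$yxxyyyx
  rot[8] = yyxxyyyyyx$yxxyyyxy
  rot[9] = yxxyyyyyx$yxxyyyxyy
  rot[10] = xxyyyyyx$yxxyyyxyyy
  rot[11] = xyyyyyx$yxxyyyxyyyx
  rot[12] = yyyyyx$yxxyyyxyyyxx
  rot[13] = yyyyx$yxxyyyxyyyxxy
  rot[14] = yyyx$yxxyyyxyyyxxyy
  rot[15] = yyx$yxxyyyxyyyxxyyy
  rot[16] = yx$yxxyyyxyyyxxyyyy
  rot[17] = x$yxxyyyxyyyxxyyyyy
  rot[18] = $yxxyyyxyyyxxyyyyyx
Sorted (with $ < everything):
  sorted[0] = $yxxyyyxyyyxxyyyyyx  (last char: 'x')
  sorted[1] = x$yxxyyyxyyyxxyyyyy  (last char: 'y')
  sorted[2] = xxyyyxyyyxxyyyyyx$y  (last char: 'y')
  sorted[3] = xxyyyyyx$yxxyyyxyyy  (last char: 'y')
  sorted[4] = xyyyxxyyyyyx$yxxyyy  (last char: 'y')
  sorted[5] = xyyyxyyyxxyyyyyx$yx  (last char: 'x')
  sorted[6] = xyyyyyx$yxxyyyxyyyx  (last char: 'x')
  sorted[7] = yx$yxxyyyxyyyxxyyyy  (last char: 'y')
  sorted[8] = yxxyyyxyyyxxyyyyyx$  (last char: '$')
  sorted[9] = yxxyyyyyx$yxxyyyxyy  (last char: 'y')
  sorted[10] = yxyyyxxyyyyyx$yxxyy  (last char: 'y')
  sorted[11] = yyx$yxxyyyxyyyxxyyy  (last char: 'y')
  sorted[12] = yyxxyyyyyx$yxxyyyxy  (last char: 'y')
  sorted[13] = yyxyyyxxyyyyyx$yxxy  (last char: 'y')
  sorted[14] = yyyx$yxxyyyxyyyxxyy  (last char: 'y')
  sorted[15] = yyyxxyyyyyx$yxxyyyx  (last char: 'x')
  sorted[16] = yyyxyyyxxyyyyyx$yxx  (last char: 'x')
  sorted[17] = yyyyx$yxxyyyxyyyxxy  (last char: 'y')
  sorted[18] = yyyyyx$yxxyyyxyyyxx  (last char: 'x')
Last column: xyyyyxxy$yyyyyyxxyx
Original string S is at sorted index 8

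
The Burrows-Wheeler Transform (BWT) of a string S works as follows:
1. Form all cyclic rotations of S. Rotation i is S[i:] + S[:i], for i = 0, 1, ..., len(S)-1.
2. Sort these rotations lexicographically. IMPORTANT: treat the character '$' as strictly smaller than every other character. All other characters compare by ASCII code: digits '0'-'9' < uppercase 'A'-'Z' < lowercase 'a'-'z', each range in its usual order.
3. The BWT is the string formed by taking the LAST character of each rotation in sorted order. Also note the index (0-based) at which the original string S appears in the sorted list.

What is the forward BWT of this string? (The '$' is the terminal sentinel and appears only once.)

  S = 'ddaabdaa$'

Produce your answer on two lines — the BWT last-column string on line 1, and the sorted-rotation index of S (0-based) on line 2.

All 9 rotations (rotation i = S[i:]+S[:i]):
  rot[0] = ddaabdaa$
  rot[1] = daabdaa$d
  rot[2] = aabdaa$dd
  rot[3] = abdaa$dda
  rot[4] = bdaa$ddaa
  rot[5] = daa$ddaab
  rot[6] = aa$ddaabd
  rot[7] = a$ddaabda
  rot[8] = $ddaabdaa
Sorted (with $ < everything):
  sorted[0] = $ddaabdaa  (last char: 'a')
  sorted[1] = a$ddaabda  (last char: 'a')
  sorted[2] = aa$ddaabd  (last char: 'd')
  sorted[3] = aabdaa$dd  (last char: 'd')
  sorted[4] = abdaa$dda  (last char: 'a')
  sorted[5] = bdaa$ddaa  (last char: 'a')
  sorted[6] = daa$ddaab  (last char: 'b')
  sorted[7] = daabdaa$d  (last char: 'd')
  sorted[8] = ddaabdaa$  (last char: '$')
Last column: aaddaabd$
Original string S is at sorted index 8

Answer: aaddaabd$
8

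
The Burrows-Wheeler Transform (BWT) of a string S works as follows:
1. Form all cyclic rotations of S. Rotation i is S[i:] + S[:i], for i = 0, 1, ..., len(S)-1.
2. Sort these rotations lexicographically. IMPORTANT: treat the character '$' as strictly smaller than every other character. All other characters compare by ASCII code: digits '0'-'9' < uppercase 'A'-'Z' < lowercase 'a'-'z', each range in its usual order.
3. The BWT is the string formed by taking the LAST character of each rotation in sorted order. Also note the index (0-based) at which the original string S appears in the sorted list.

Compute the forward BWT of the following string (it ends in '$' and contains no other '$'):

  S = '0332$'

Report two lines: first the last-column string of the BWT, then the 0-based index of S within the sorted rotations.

Answer: 2$330
1

Derivation:
All 5 rotations (rotation i = S[i:]+S[:i]):
  rot[0] = 0332$
  rot[1] = 332$0
  rot[2] = 32$03
  rot[3] = 2$033
  rot[4] = $0332
Sorted (with $ < everything):
  sorted[0] = $0332  (last char: '2')
  sorted[1] = 0332$  (last char: '$')
  sorted[2] = 2$033  (last char: '3')
  sorted[3] = 32$03  (last char: '3')
  sorted[4] = 332$0  (last char: '0')
Last column: 2$330
Original string S is at sorted index 1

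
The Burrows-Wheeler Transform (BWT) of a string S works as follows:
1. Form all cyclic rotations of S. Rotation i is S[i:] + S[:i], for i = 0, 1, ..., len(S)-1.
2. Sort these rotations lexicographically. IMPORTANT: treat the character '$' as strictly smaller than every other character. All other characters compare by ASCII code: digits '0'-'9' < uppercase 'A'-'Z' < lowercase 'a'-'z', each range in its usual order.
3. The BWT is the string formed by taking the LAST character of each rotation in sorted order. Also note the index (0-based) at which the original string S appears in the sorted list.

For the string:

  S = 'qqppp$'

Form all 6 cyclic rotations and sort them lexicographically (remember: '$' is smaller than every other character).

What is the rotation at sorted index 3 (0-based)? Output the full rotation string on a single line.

All 6 rotations (rotation i = S[i:]+S[:i]):
  rot[0] = qqppp$
  rot[1] = qppp$q
  rot[2] = ppp$qq
  rot[3] = pp$qqp
  rot[4] = p$qqpp
  rot[5] = $qqppp
Sorted (with $ < everything):
  sorted[0] = $qqppp
  sorted[1] = p$qqpp
  sorted[2] = pp$qqp
  sorted[3] = ppp$qq
  sorted[4] = qppp$q
  sorted[5] = qqppp$
sorted[3] = ppp$qq

Answer: ppp$qq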